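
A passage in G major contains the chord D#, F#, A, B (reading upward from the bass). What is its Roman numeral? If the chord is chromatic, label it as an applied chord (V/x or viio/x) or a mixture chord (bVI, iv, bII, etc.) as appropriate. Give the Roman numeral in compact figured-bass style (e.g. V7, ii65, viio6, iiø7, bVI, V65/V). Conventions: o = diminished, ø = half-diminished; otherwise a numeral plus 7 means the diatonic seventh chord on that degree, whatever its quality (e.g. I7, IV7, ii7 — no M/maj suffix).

V65/vi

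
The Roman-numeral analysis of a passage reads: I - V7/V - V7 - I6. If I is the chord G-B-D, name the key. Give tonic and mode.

G major

I is given as G-B-D — a major triad with root G.
If G is scale degree 1 and the mode makes that degree carry a major triad, the tonic is G and the mode is major.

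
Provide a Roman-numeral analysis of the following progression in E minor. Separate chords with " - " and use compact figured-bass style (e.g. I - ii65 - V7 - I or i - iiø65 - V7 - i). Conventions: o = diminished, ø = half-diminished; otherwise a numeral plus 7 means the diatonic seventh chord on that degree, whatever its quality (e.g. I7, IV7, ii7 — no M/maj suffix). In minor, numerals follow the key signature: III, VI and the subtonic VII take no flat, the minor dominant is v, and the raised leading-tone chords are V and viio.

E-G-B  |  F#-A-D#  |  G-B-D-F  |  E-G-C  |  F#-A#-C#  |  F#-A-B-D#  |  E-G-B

i - viio6 - V7/VI - VI6 - V/V - V43 - i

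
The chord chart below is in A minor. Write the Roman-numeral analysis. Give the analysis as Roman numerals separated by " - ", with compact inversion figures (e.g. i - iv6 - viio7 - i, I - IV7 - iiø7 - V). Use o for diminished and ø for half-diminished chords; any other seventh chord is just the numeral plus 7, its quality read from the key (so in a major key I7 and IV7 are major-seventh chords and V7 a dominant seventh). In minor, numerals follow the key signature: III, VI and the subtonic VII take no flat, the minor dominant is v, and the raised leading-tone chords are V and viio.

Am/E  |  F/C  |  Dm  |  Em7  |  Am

i64 - VI64 - iv - v7 - i

Am/E: root A is the tonic; minor triad there is i64.
F/C: major triad on F = scale degree 6 → VI64.
Dm: root D is the subdominant; minor triad there is iv.
Em7 has root E, degree 5 in A minor, so v7.
Am has root A, degree 1 in A minor, so i.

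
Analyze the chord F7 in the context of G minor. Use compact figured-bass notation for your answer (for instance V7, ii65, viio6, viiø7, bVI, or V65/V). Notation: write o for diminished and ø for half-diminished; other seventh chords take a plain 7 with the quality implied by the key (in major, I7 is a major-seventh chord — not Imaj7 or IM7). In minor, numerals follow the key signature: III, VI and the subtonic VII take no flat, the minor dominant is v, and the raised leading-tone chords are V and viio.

VII7

The pitches F-A-C-Eb form a dominant seventh chord rooted on F.
In G minor, F is the subtonic; the diatonic dominant seventh chord there is VII7.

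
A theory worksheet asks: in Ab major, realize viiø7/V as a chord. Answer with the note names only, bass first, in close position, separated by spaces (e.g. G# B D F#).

D F Ab C

The slash marks an applied leading-tone chord: viio of V. In Ab major, V is Eb, so the leading tone to it is D, a half step below.
Building a half-diminished seventh chord on D gives D-F-Ab-C.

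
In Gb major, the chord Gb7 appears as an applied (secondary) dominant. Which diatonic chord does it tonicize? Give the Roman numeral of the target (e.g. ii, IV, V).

The chord is a dominant seventh chord on Gb.
A dominant resolves down a perfect fifth: Gb → Cb. In Gb major, Cb is scale degree 4, i.e. IV.

IV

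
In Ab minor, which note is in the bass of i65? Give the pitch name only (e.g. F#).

i in Ab minor has root Ab; the chord is Ab-Cb-Eb-Gb.
The figure 65 means first inversion — the third is in the bass.

Cb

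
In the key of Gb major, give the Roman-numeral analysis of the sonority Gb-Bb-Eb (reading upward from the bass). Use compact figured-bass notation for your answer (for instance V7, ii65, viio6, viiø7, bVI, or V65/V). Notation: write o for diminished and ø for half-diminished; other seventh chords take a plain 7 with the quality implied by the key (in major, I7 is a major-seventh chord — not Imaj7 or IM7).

Stacked in thirds the chord is Eb-Gb-Bb: a minor triad on Eb.
In Gb major, Eb is the submediant; the diatonic minor triad there is vi.
With Gb in the bass the chord is in first inversion, so the figured bass is 6.

vi6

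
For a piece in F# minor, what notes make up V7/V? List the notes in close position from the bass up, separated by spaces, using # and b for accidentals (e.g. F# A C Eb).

V7/V is a secondary dominant — the dominant seventh of V. V in F# minor is C#, so the applied chord's root is G#, a perfect fifth above.
Building a dominant seventh chord on G# gives G#-B#-D#-F#.

G# B# D# F#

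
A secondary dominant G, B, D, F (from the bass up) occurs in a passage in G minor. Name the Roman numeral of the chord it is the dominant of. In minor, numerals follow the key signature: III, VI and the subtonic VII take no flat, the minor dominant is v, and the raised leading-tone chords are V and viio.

The chord is a dominant seventh chord on G.
A dominant resolves down a perfect fifth: G → C. In G minor, C is scale degree 4, i.e. iv.

iv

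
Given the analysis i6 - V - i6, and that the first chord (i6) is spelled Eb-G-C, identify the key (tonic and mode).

C minor

The anchor chord is a minor triad on C, labeled i6.
If C is scale degree 1 and the mode makes that degree carry a minor triad, the tonic is C and the mode is minor.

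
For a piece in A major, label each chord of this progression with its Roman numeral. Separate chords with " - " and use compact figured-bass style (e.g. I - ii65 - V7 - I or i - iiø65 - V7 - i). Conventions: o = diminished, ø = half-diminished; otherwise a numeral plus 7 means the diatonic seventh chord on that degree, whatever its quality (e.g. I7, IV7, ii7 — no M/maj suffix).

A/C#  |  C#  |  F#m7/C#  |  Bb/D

I6 - V/vi - vi43 - bII6

A/C# has root A, degree 1 in A major, so I6.
C#: chromatic; C# is V of vi, so V/vi.
F#m7/C#: root F# is the submediant; minor seventh chord there is vi43.
Bb/D: major triad on Bb — chromatic; Bb is the lowered second degree, so this is the Neapolitan sixth, bII6 (third, D, in the bass — hence the 6).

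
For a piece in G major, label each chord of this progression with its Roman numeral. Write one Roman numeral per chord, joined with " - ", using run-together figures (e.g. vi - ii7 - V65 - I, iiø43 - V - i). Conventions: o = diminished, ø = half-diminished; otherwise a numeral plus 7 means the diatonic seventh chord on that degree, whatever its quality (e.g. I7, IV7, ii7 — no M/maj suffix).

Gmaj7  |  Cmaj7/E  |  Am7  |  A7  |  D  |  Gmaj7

I7 - IV65 - ii7 - V7/V - V - I7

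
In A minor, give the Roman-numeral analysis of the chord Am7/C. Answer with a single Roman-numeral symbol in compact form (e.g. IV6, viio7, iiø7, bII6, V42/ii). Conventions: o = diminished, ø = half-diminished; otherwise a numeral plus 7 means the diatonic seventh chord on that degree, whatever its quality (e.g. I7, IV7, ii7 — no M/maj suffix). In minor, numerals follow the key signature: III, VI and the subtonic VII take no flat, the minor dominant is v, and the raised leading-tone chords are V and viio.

i65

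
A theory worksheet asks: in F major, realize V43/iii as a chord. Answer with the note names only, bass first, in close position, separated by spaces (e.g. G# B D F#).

B D E G#

V43/iii is a secondary dominant — the dominant seventh of iii. iii in F major is A, so the applied chord's root is E, a perfect fifth above.
Building a dominant seventh chord on E gives E-G#-B-D.
The figured bass 43 indicates second inversion, placing the fifth (B) in the bass: B-D-E-G#.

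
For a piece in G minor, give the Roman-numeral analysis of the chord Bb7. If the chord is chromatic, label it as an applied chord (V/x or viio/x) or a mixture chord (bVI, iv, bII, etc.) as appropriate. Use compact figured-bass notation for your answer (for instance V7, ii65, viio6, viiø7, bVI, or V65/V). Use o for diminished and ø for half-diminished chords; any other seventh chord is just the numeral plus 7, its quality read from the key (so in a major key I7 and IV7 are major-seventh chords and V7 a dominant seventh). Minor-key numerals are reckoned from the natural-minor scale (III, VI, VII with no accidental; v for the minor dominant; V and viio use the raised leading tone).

Stacked in thirds the chord is Bb-D-F-Ab: a dominant seventh chord on Bb.
Bb is not a diatonic chord root with this quality in G minor, but it lies a perfect fifth above Eb (VI), so the chord functions as an applied dominant of VI.

V7/VI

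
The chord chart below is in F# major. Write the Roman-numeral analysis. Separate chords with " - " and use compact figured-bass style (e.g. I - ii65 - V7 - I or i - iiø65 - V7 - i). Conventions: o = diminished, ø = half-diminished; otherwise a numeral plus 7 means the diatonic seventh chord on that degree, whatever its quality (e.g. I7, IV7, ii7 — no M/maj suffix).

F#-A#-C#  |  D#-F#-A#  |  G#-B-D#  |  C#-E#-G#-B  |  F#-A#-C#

I - vi - ii - V7 - I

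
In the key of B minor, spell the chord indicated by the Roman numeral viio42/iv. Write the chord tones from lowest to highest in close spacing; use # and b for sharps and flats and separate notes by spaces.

The slash marks an applied leading-tone chord: viio of iv. In B minor, iv is E, so the leading tone to it is D#, a half step below.
Building a fully diminished seventh chord on D# gives D#-F#-A-C.
The figured bass 42 indicates third inversion, placing the seventh (C) in the bass: C-D#-F#-A.

C D# F# A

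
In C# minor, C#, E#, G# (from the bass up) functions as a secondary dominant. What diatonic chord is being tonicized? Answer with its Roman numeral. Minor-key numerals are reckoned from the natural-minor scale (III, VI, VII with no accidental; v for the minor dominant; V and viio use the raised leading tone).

The chord is a major triad on C#.
A dominant resolves down a perfect fifth: C# → F#. In C# minor, F# is scale degree 4, i.e. iv.

iv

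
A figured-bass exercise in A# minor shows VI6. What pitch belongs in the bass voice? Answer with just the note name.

A#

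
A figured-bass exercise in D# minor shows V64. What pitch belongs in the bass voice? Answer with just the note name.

V in D# minor has root A#; the chord is A#-C##-E#.
The figure 64 means second inversion — the fifth is in the bass.

E#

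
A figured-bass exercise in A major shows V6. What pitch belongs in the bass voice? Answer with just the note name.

V in A major has root E; the chord is E-G#-B.
The figure 6 means first inversion — the third is in the bass.

G#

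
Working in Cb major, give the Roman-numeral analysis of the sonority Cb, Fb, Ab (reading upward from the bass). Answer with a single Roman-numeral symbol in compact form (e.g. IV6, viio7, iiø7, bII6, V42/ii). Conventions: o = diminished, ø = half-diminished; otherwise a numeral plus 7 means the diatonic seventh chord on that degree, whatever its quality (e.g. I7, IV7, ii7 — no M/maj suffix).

The pitches Fb-Ab-Cb form a major triad rooted on Fb.
In Cb major, Fb is the subdominant; the diatonic major triad there is IV.
With Cb in the bass the chord is in second inversion, so the figured bass is 64.

IV64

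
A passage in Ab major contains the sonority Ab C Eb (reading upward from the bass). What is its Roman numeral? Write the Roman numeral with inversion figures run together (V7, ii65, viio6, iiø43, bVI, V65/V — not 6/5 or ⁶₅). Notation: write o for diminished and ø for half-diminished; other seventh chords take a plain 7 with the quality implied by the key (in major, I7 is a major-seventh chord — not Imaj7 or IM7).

I

The pitches Ab-C-Eb form a major triad rooted on Ab.
In Ab major, Ab is the tonic; the diatonic major triad there is I.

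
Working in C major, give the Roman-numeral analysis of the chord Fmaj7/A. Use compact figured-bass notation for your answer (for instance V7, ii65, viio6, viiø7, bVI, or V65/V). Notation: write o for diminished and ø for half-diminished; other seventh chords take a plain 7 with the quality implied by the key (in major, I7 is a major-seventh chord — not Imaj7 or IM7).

IV65

Stacked in thirds the chord is F-A-C-E: a major seventh chord on F.
F is scale degree 4 in C major, and a major seventh chord on that degree is written IV7.
With A in the bass the chord is in first inversion, so the figured bass is 65.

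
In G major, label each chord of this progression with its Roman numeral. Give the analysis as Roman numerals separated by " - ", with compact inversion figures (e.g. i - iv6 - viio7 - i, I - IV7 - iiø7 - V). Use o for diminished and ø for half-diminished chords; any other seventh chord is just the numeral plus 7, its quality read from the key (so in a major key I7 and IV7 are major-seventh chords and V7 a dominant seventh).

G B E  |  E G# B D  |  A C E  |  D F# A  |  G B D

vi6 - V7/ii - ii - V - I

G-B-E: minor triad on E = scale degree 6 → vi6.
E-G#-B-D: a dominant seventh chord on E, the applied dominant of ii → V7/ii.
A-C-E has root A, degree 2 in G major, so ii.
D-F#-A has root D, degree 5 in G major, so V.
G-B-D has root G, degree 1 in G major, so I.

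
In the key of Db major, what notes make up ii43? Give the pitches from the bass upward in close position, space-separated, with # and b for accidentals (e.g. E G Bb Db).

The numeral's case and figure indicate a minor seventh chord. In Db major its root, scale degree 2, is Eb.
Stacking thirds from Eb gives Eb-Gb-Bb-Db.
With the 43 figure the chord is in second inversion; from the bass Bb upward in close position it reads Bb-Db-Eb-Gb.

Bb Db Eb Gb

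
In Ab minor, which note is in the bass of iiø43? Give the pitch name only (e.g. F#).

Fb

iiø in Ab minor has root Bb; the chord is Bb-Db-Fb-Ab.
The figure 43 means second inversion — the fifth is in the bass.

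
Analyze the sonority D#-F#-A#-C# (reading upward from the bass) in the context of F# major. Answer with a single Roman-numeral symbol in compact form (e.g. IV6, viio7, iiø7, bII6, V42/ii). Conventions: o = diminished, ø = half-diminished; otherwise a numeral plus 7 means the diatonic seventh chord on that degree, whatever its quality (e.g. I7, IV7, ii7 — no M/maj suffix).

vi7

The pitches D#-F#-A#-C# form a minor seventh chord rooted on D#.
D# is scale degree 6 in F# major, and a minor seventh chord on that degree is written vi7.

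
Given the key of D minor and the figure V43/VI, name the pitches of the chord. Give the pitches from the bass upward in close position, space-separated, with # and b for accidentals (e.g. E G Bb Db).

C Eb F A

The slash means an applied dominant: we want the dominant of VI. In D minor, VI is Bb major, and its dominant is built on F.
Building a dominant seventh chord on F gives F-A-C-Eb.
With the 43 figure the chord is in second inversion; from the bass C upward in close position it reads C-Eb-F-A.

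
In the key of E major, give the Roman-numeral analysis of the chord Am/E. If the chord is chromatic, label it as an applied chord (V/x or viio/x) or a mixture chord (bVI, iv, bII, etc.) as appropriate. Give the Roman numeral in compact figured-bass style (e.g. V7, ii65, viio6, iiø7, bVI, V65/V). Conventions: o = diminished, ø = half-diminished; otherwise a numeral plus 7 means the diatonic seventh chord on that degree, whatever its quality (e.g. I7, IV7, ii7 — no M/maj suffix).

The pitches A-C-E form a minor triad rooted on A.
A is the fourth degree of E major. This is the minor subdominant, borrowed from the parallel minor.
With E in the bass the chord is in second inversion, so the figured bass is 64.

iv64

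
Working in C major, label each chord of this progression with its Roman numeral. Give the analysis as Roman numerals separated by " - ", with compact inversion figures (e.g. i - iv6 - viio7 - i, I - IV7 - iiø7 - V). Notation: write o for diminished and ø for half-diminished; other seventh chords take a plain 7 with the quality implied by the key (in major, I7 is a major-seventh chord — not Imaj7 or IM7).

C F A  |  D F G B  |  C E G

IV64 - V43 - I

C-F-A: root F is the subdominant; major triad there is IV64.
D-F-G-B: root G is the dominant; dominant seventh chord there is V43.
C-E-G has root C, degree 1 in C major, so I.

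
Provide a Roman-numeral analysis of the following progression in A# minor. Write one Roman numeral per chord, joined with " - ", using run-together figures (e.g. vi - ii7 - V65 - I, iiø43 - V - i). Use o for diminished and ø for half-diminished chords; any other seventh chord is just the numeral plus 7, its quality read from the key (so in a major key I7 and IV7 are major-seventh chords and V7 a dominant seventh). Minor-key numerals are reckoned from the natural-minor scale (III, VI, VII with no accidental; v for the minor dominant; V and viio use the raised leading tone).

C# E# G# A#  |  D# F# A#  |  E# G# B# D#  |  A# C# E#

i65 - iv - v7 - i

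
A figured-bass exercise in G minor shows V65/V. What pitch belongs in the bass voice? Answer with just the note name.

C#

The applied chord V65/V is rooted on A: A-C#-E-G.
The figure 65 means first inversion — the third is in the bass.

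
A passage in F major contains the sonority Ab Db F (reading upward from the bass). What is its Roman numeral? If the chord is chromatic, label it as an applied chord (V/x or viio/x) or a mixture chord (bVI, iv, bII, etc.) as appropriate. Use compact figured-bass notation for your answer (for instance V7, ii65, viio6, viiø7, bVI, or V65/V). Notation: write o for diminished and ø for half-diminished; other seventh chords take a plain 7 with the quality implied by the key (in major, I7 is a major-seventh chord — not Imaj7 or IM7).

bVI64

The pitches Db-F-Ab form a major triad rooted on Db.
Db is the lowered sixth degree of F major (diatonic 6 would be D). This is a major triad on the lowered sixth degree, borrowed from the parallel minor.
With Ab in the bass the chord is in second inversion, so the figured bass is 64.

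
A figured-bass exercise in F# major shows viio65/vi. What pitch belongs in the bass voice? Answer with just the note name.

E#

The applied chord viio65/vi is rooted on C##: C##-E#-G#-B.
The figure 65 means first inversion — the third is in the bass.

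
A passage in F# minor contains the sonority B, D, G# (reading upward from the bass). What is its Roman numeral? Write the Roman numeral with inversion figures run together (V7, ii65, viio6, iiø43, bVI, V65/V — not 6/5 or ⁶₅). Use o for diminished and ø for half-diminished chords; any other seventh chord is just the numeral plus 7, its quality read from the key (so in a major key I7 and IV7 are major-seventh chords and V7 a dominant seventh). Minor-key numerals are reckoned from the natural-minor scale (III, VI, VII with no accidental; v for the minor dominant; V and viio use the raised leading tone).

The pitches G#-B-D form a diminished triad rooted on G#.
In F# minor, G# is the supertonic; the diatonic diminished triad there is iio.
With B in the bass the chord is in first inversion, so the figured bass is 6.

iio6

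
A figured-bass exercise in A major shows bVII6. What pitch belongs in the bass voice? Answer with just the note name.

B

bVII in A major has root G; the chord is G-B-D.
The figure 6 means first inversion — the third is in the bass.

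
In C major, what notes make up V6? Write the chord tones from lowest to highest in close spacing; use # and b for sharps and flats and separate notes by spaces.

B D G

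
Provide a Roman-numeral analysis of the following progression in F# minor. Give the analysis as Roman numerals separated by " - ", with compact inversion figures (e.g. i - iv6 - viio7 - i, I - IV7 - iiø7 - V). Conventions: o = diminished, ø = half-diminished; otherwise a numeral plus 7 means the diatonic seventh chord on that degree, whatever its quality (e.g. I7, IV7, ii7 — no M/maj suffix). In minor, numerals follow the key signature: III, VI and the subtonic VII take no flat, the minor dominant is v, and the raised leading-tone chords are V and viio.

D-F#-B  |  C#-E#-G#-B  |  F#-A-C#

iv6 - V7 - i

D-F#-B has root B, degree 4 in F# minor, so iv6.
C#-E#-G#-B: dominant seventh chord on C# = scale degree 5 → V7.
F#-A-C#: root F# is the tonic; minor triad there is i.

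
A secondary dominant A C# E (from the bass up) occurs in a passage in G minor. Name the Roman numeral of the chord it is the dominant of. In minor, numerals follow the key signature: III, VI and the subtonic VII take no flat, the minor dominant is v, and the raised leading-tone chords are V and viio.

V

The chord is a major triad on A.
A dominant resolves down a perfect fifth: A → D. In G minor, D is scale degree 5, i.e. V.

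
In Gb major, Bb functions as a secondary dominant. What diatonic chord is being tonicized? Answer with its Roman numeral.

vi

The chord is a major triad on Bb.
A dominant resolves down a perfect fifth: Bb → Eb. In Gb major, Eb is scale degree 6, i.e. vi.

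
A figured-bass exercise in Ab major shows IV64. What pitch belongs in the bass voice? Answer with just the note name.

Ab

IV in Ab major has root Db; the chord is Db-F-Ab.
The figure 64 means second inversion — the fifth is in the bass.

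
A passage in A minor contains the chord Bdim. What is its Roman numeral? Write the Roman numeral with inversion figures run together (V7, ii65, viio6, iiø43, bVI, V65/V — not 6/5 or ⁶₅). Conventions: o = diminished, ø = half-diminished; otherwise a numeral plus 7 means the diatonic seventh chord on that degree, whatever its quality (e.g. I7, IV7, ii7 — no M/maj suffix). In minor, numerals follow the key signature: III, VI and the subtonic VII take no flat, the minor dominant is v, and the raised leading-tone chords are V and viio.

The pitches B-D-F form a diminished triad rooted on B.
B is scale degree 2 in A minor, and a diminished triad on that degree is written iio.

iio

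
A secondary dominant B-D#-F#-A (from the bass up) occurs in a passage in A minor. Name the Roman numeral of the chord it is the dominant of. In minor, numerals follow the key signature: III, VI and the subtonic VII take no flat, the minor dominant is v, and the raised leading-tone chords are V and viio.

The chord is a dominant seventh chord on B.
A dominant resolves down a perfect fifth: B → E. In A minor, E is scale degree 5, i.e. V.

V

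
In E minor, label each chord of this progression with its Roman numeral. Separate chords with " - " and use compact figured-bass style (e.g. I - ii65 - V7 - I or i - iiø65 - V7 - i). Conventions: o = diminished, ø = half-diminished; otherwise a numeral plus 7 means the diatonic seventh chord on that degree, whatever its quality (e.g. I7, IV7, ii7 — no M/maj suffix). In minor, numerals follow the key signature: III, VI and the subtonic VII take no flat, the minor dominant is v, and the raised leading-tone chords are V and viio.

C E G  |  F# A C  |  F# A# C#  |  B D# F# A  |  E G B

VI - iio - V/V - V7 - i

C-E-G: root C is the submediant; major triad there is VI.
F#-A-C: root F# is the supertonic; diminished triad there is iio.
F#-A#-C#: chromatic; F# is V of V, so V/V.
B-D#-F#-A has root B, degree 5 in E minor, so V7.
E-G-B has root E, degree 1 in E minor, so i.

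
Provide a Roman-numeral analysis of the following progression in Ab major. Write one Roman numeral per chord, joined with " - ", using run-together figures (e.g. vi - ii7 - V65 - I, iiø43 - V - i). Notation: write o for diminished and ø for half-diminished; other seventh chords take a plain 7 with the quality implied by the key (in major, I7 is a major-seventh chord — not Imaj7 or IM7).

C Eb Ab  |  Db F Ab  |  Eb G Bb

C-Eb-Ab: major triad on Ab = scale degree 1 → I6.
Db-F-Ab has root Db, degree 4 in Ab major, so IV.
Eb-G-Bb: root Eb is the dominant; major triad there is V.

I6 - IV - V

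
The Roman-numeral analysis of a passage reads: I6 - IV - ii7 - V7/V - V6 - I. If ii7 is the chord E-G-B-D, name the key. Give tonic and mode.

D major

The anchor chord is a minor seventh chord on E, labeled ii7.
Counting down one scale step from E places the tonic on D; a minor seventh chord on degree 2 is diatonic only in major.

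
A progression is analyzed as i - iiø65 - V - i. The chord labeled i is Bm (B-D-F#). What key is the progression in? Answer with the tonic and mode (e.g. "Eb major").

B minor

The chord Bm is a minor triad rooted on B; its label is i.
If B is scale degree 1 and the mode makes that degree carry a minor triad, the tonic is B and the mode is minor.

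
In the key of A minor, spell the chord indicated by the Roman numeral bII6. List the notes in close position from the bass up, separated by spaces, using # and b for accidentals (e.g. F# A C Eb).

bII6 is the Neapolitan sixth — a major triad on the lowered second degree, here in its customary first inversion. In A minor that root is Bb.
So the chord is Bb-D-F, a major triad.
With the 6 figure the chord is in first inversion; from the bass D upward in close position it reads D-F-Bb.

D F Bb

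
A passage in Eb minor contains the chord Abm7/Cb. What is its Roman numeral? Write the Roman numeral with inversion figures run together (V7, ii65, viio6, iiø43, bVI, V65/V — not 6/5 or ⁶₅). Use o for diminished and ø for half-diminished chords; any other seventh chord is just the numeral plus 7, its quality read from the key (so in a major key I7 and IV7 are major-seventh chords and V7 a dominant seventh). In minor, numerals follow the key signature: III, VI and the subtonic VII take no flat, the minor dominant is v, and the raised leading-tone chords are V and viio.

The pitches Ab-Cb-Eb-Gb form a minor seventh chord rooted on Ab.
Ab is scale degree 4 in Eb minor, and a minor seventh chord on that degree is written iv7.
With Cb in the bass the chord is in first inversion, so the figured bass is 65.

iv65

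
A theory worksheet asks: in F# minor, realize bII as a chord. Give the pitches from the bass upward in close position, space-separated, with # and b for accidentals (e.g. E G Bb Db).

G B D

Scale degree 2 in F# minor is G#; lowering it a half step gives G. bII is the Neapolitan chord — a major triad on the lowered second degree.
So the chord is G-B-D.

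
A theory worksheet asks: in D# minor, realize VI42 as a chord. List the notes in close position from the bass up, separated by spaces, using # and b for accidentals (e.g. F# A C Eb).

The numeral's case and figure indicate a major seventh chord. In D# minor its root, scale degree 6, is B.
Stacking thirds from B gives B-D#-F#-A#.
The figured bass 42 indicates third inversion, placing the seventh (A#) in the bass: A#-B-D#-F#.

A# B D# F#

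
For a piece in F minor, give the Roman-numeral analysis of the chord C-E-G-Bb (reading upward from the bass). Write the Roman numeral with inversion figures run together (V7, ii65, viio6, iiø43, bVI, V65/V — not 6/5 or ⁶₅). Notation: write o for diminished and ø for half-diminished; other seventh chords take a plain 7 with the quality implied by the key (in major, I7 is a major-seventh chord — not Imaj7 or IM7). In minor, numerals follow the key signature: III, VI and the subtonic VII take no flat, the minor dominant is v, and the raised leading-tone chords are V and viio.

The pitches C-E-G-Bb form a dominant seventh chord rooted on C.
In F minor, C is the dominant; the diatonic dominant seventh chord there is V7.

V7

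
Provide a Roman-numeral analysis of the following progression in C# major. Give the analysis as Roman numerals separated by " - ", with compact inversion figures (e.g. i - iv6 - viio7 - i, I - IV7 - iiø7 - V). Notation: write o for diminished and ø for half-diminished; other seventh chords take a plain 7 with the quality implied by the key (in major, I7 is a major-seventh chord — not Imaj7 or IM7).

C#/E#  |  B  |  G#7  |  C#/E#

I6 - bVII - V7 - I6

C#/E#: root C# is the tonic; major triad there is I6.
B: B with this quality isn't in the key; it's bVII, borrowed from the parallel minor.
G#7: root G# is the dominant; dominant seventh chord there is V7.
C#/E#: root C# is the tonic; major triad there is I6.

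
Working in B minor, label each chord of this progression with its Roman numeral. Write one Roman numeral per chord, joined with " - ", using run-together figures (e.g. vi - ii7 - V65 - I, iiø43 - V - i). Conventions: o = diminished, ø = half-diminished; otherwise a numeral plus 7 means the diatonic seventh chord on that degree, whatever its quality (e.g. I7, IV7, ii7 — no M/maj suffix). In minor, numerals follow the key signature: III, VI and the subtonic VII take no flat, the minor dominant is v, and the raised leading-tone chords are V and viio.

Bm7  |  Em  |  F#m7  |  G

Bm7: minor seventh chord on B = scale degree 1 → i7.
Em: root E is the subdominant; minor triad there is iv.
F#m7: root F# is the dominant; minor seventh chord there is v7.
G: major triad on G = scale degree 6 → VI.

i7 - iv - v7 - VI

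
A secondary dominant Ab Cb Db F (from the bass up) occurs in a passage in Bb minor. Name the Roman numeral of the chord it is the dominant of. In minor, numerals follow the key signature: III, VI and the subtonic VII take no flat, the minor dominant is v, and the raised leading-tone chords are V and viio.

VI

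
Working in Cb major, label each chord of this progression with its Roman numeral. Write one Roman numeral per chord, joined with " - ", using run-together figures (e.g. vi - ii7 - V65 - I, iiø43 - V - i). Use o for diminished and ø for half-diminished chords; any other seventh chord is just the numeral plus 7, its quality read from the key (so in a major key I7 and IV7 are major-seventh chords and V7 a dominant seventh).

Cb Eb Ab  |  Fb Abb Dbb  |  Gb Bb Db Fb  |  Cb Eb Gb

Cb-Eb-Ab has root Ab, degree 6 in Cb major, so vi6.
Fb-Abb-Dbb is non-diatonic — a major triad on the lowered supertonic (Dbb): the Neapolitan sixth, bII6 (third, Fb, in the bass — hence the 6).
Gb-Bb-Db-Fb: dominant seventh chord on Gb = scale degree 5 → V7.
Cb-Eb-Gb has root Cb, degree 1 in Cb major, so I.

vi6 - bII6 - V7 - I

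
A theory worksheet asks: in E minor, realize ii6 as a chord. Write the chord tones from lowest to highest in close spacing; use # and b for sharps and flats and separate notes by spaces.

A C# F#

ii6 is the minor supertonic, borrowed from the parallel major (the Dorian ii). In E minor that root is F#.
So the chord is F#-A-C#.
With the 6 figure the chord is in first inversion; from the bass A upward in close position it reads A-C#-F#.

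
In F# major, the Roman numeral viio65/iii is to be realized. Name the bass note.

B#

The applied chord viio65/iii is rooted on G##: G##-B#-D#-F#.
The figure 65 means first inversion — the third is in the bass.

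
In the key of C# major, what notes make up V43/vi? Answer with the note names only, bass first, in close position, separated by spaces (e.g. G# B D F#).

B# D# E# G##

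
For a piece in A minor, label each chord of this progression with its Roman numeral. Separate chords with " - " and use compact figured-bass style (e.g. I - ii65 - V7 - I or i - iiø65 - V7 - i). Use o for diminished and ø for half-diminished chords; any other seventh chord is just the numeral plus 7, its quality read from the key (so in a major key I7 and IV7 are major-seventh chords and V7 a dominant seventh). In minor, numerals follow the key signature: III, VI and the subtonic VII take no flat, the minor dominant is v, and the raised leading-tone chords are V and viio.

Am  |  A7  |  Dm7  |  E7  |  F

i - V7/iv - iv7 - V7 - VI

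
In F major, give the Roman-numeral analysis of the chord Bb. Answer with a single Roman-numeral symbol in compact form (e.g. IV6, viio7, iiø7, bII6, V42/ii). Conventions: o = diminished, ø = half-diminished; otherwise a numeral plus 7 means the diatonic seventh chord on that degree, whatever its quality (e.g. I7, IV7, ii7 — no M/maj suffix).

IV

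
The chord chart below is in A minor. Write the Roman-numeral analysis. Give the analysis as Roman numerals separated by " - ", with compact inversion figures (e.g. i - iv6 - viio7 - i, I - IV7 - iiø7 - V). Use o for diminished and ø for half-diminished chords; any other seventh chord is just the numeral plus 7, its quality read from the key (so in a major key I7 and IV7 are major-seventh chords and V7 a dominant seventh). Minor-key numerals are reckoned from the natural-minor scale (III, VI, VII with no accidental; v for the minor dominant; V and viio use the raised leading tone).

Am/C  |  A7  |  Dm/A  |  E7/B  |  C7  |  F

Am/C has root A, degree 1 in A minor, so i6.
A7: a dominant seventh chord on A, the applied dominant of iv → V7/iv.
Dm/A: minor triad on D = scale degree 4 → iv64.
E7/B has root E, degree 5 in A minor, so V43.
C7 is the secondary dominant of VI (dominant seventh chord on C): V7/VI.
F has root F, degree 6 in A minor, so VI.

i6 - V7/iv - iv64 - V43 - V7/VI - VI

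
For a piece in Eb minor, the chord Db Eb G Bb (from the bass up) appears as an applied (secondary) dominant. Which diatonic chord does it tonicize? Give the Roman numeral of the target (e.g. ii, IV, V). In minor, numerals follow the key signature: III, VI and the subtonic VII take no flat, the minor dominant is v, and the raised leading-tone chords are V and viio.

iv

The chord is a dominant seventh chord on Eb.
A dominant resolves down a perfect fifth: Eb → Ab. In Eb minor, Ab is scale degree 4, i.e. iv.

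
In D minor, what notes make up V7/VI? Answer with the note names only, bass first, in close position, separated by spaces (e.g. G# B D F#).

The slash means an applied dominant: we want the dominant of VI. In D minor, VI is Bb major, and its dominant is built on F.
Building a dominant seventh chord on F gives F-A-C-Eb.

F A C Eb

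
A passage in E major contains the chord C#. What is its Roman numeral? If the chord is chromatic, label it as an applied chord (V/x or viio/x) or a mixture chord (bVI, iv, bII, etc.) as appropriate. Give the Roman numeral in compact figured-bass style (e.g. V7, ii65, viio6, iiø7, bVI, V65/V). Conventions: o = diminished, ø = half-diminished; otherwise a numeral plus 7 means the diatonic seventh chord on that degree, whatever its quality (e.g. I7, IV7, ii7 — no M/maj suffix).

V/ii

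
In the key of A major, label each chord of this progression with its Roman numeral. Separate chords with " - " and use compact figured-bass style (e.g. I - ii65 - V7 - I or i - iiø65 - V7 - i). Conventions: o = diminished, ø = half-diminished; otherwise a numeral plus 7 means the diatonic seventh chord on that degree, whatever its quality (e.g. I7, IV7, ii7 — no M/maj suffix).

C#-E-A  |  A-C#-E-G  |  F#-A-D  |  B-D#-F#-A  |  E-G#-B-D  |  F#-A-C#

C#-E-A: root A is the tonic; major triad there is I6.
A-C#-E-G: chromatic; A is V of IV, so V7/IV.
F#-A-D: major triad on D = scale degree 4 → IV6.
B-D#-F#-A is the secondary dominant of V (dominant seventh chord on B): V7/V.
E-G#-B-D: root E is the dominant; dominant seventh chord there is V7.
F#-A-C#: root F# is the submediant; minor triad there is vi.

I6 - V7/IV - IV6 - V7/V - V7 - vi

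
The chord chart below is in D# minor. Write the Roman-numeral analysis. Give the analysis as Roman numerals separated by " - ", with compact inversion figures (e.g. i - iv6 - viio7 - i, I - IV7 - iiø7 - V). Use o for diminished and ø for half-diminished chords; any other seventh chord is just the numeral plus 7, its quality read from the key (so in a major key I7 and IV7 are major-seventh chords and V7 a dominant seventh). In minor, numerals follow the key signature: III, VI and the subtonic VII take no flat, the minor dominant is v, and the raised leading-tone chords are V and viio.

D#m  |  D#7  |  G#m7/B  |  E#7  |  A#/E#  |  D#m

i - V7/iv - iv65 - V7/V - V64 - i

D#m has root D#, degree 1 in D# minor, so i.
D#7: chromatic; D# is V of iv, so V7/iv.
G#m7/B: minor seventh chord on G# = scale degree 4 → iv65.
E#7: chromatic; E# is V of V, so V7/V.
A#/E#: major triad on A# = scale degree 5 → V64.
D#m: minor triad on D# = scale degree 1 → i.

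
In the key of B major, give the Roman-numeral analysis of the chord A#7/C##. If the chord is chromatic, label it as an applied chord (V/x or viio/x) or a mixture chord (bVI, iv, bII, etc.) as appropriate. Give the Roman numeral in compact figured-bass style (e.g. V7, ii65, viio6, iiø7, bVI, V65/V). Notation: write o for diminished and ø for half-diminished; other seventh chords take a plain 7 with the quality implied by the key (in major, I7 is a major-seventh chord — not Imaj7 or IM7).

Stacked in thirds the chord is A#-C##-E#-G#: a dominant seventh chord on A#.
A# is not a diatonic chord root with this quality in B major, but it lies a perfect fifth above D# (iii), so the chord functions as an applied dominant of iii.
With C## in the bass the chord is in first inversion, so the figured bass is 65.

V65/iii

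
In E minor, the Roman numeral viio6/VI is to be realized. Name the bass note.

D

The applied chord viio6/VI is rooted on B: B-D-F.
The figure 6 means first inversion — the third is in the bass.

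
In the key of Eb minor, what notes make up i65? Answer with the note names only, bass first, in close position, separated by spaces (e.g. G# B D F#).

The numeral's case and figure indicate a minor seventh chord. In Eb minor its root, scale degree 1, is Eb.
Stacking thirds from Eb gives Eb-Gb-Bb-Db.
The figured bass 65 indicates first inversion, placing the third (Gb) in the bass: Gb-Bb-Db-Eb.

Gb Bb Db Eb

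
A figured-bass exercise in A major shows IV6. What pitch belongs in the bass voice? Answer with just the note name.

IV in A major has root D; the chord is D-F#-A.
The figure 6 means first inversion — the third is in the bass.

F#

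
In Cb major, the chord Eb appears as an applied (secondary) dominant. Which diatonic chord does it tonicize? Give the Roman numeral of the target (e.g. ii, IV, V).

The chord is a major triad on Eb.
A dominant resolves down a perfect fifth: Eb → Ab. In Cb major, Ab is scale degree 6, i.e. vi.

vi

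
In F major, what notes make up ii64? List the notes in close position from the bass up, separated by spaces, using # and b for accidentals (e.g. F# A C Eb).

D G Bb

In F major, the supertonic is G, and the diatonic chord built there is a minor triad.
Stacking thirds from G gives G-Bb-D.
The figured bass 64 indicates second inversion, placing the fifth (D) in the bass: D-G-Bb.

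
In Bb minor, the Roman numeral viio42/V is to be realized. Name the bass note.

Db

The applied chord viio42/V is rooted on E: E-G-Bb-Db.
The figure 42 means third inversion — the seventh is in the bass.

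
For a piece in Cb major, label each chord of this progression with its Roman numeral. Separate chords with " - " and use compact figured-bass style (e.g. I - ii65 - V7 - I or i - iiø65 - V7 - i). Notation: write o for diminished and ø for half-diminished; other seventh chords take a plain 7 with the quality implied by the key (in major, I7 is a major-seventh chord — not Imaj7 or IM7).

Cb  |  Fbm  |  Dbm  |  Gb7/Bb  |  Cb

Cb has root Cb, degree 1 in Cb major, so I.
Fbm is non-diatonic — iv, a mixture chord from Cb minor.
Dbm has root Db, degree 2 in Cb major, so ii.
Gb7/Bb: dominant seventh chord on Gb = scale degree 5 → V65.
Cb: root Cb is the tonic; major triad there is I.

I - iv - ii - V65 - I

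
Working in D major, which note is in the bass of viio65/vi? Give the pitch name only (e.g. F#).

C#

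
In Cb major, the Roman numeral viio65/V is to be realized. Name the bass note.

Ab

The applied chord viio65/V is rooted on F: F-Ab-Cb-Ebb.
The figure 65 means first inversion — the third is in the bass.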